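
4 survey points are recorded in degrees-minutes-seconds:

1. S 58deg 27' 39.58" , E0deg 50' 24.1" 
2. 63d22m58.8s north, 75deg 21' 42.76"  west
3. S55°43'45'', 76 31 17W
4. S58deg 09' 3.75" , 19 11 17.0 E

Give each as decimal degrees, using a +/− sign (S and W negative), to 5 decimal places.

1. -58.46099, 0.84003
2. 63.38300, -75.36188
3. -55.72917, -76.52139
4. -58.15104, 19.18806

Point 1:
  Lat: 58 + 27/60 + 39.58/3600 = 58.460994
  S → negative
  Lon: 0° + 50/60 + 24.1/3600 = 0 + 0.833333 + 0.006694 = 0.840028
  E → positive
Point 2:
  φ: 63° + 22/60 + 58.8/3600 = 63 + 0.366667 + 0.016333 = 63.383000
  N → positive
  λ: 75 + 21/60 + 42.76/3600 = 75.361878
  W → negative
Point 3:
  Lat: 55 + 43/60 + 45/3600 = 55.729167
  hemisphere S, so the sign is −
  λ: 31′ + 17″ = 31.28333′; 76 + 31.28333/60 = 76.521389
  W → negative
Point 4:
  Lat: 58 + 9/60 + 3.75/3600 = 58.151042
  S → negative
  λ: 19 + 11/60 + 17/3600 = 19.188056
  E → positive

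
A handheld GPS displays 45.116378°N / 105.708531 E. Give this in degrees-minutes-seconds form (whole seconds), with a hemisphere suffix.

45°06′59″ N, 105°42′31″ E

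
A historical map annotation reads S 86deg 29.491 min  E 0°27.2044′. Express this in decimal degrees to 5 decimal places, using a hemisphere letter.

Lat: 29.491′ = 0.491517°; total 86.491517
Longitude: 0 + 27.2044/60 = 0.453407

86.49152° S, 0.45341° E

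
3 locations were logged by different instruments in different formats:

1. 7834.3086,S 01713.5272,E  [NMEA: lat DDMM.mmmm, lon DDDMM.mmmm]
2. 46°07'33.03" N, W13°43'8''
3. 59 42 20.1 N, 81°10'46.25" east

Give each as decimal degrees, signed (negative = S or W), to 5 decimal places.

1. -78.57181, 17.22545
2. 46.12584, -13.71889
3. 59.70558, 81.17951

Point 1:
  Lat: degrees = first 2 digits = 78, minutes = 34.3086; 78 + 34.3086/60 = 78.571810
  S → negative
  Longitude: split at 3 digits → 017° and 13.5272′; 17 + 13.5272/60 = 17.225453
  E → positive
Point 2:
  Latitude: 7′ + 33.03″ = 7.55050′; 46 + 7.55050/60 = 46.125842
  N → positive
  λ: 13° + 43/60 + 8/3600 = 13 + 0.716667 + 0.002222 = 13.718889
  W ⇒ negate
Point 3:
  φ: 59° + 42/60 + 20.1/3600 = 59 + 0.700000 + 0.005583 = 59.705583
  N ⇒ keep positive
  λ: 10′ + 46.25″ = 10.77083′; 81 + 10.77083/60 = 81.179514
  E ⇒ keep positive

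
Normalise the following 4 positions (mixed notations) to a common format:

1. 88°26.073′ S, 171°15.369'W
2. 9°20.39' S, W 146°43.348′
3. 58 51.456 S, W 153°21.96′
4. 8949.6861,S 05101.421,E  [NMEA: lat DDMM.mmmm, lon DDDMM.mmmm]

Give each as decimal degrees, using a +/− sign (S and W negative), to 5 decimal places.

Point 1:
  Lat: 26.073′ = 0.434550°; total 88.434550
  hemisphere S, so the sign is −
  λ: 15.369′ = 0.256150°; total 171.256150
  W → negative
Point 2:
  Latitude: 9 + 20.39/60 = 9.339833
  S ⇒ negate
  λ: 43.348′ = 0.722467°; total 146.722467
  hemisphere W, so the sign is −
Point 3:
  Latitude: 51.456′ = 0.857600°; total 58.857600
  S ⇒ negate
  λ: 21.96′ = 0.366000°; total 153.366000
  W → negative
Point 4:
  Lat: degrees = first 2 digits = 89, minutes = 49.6861; 89 + 49.6861/60 = 89.828102
  S → negative
  λ: degrees = first 3 digits = 51, minutes = 1.421; 51 + 1.421/60 = 51.023683
  E ⇒ keep positive

1. -88.43455, -171.25615
2. -9.33983, -146.72247
3. -58.85760, -153.36600
4. -89.82810, 51.02368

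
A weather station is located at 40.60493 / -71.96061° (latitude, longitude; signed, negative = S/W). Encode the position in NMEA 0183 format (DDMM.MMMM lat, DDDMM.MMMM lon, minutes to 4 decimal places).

4036.2958,N / 07157.6366,W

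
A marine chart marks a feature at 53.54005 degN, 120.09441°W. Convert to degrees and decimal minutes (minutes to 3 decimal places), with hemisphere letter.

53° 32.403′ N, 120° 5.665′ W

φ: fractional part 0.540050 → 32.40300 minutes
Longitude: 120° + 0.094410 × 60 = 120° 5.66460′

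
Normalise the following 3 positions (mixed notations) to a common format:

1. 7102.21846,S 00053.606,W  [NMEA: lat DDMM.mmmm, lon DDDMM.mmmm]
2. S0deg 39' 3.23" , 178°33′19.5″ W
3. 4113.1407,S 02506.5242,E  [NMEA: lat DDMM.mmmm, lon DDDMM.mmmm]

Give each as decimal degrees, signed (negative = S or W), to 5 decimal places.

Point 1:
  Latitude: split at 2 digits → 71° and 2.21846′; 71 + 2.21846/60 = 71.036974
  S ⇒ negate
  Longitude: degrees = first 3 digits = 0, minutes = 53.606; 0 + 53.606/60 = 0.893433
  W ⇒ negate
Point 2:
  Latitude: 0 + 39/60 + 3.23/3600 = 0.650897
  hemisphere S, so the sign is −
  Longitude: 33′ + 19.5″ = 33.32500′; 178 + 33.32500/60 = 178.555417
  hemisphere W, so the sign is −
Point 3:
  Lat: degrees = first 2 digits = 41, minutes = 13.1407; 41 + 13.1407/60 = 41.219012
  S → negative
  Longitude: degrees = first 3 digits = 25, minutes = 6.5242; 25 + 6.5242/60 = 25.108737
  E → positive

1. -71.03697, -0.89343
2. -0.65090, -178.55542
3. -41.21901, 25.10874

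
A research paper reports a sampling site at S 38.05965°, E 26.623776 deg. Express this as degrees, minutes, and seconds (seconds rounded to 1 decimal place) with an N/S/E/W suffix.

φ: 0.059650° → 3.57900′; 0.57900 × 60 = 34.740″
Lon: 0.623776° → 37.42656′; 0.42656 × 60 = 25.594″

38°03′34.7″ S, 26°37′25.6″ E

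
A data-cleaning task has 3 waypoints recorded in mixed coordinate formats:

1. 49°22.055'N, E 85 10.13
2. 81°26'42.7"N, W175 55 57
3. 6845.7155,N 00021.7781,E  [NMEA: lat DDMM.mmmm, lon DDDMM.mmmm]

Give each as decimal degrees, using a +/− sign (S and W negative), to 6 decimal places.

Point 1:
  φ: 22.055′ = 0.367583°; total 49.3675833
  N → positive
  λ: 85 + 10.13/60 = 85.1688333
  E → positive
Point 2:
  Lat: 81 + 26/60 + 42.7/3600 = 81.4451944
  N ⇒ keep positive
  λ: 175 + 55/60 + 57/3600 = 175.9325000
  hemisphere W, so the sign is −
Point 3:
  Latitude: degrees = first 2 digits = 68, minutes = 45.7155; 68 + 45.7155/60 = 68.7619250
  N ⇒ keep positive
  Lon: split at 3 digits → 000° and 21.7781′; 0 + 21.7781/60 = 0.3629683
  E → positive

1. 49.367583, 85.168833
2. 81.445194, -175.932500
3. 68.761925, 0.362968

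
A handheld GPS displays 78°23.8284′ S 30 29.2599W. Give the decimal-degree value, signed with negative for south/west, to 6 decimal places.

Latitude: 23.8284′ = 0.397140°; total 78.3971400
hemisphere S, so the sign is −
λ: 29.2599′ = 0.487665°; total 30.4876650
W → negative

-78.397140, -30.487665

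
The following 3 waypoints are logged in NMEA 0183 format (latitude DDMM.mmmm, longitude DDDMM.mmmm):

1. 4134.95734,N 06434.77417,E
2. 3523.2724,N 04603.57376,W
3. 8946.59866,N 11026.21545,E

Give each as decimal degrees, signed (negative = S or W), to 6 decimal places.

Point 1:
  Lat: split at 2 digits → 41° and 34.95734′; 41 + 34.95734/60 = 41.5826223
  N ⇒ keep positive
  Longitude: split at 3 digits → 064° and 34.77417′; 64 + 34.77417/60 = 64.5795695
  E ⇒ keep positive
Point 2:
  Latitude: degrees = first 2 digits = 35, minutes = 23.2724; 35 + 23.2724/60 = 35.3878733
  N → positive
  Lon: split at 3 digits → 046° and 3.57376′; 46 + 3.57376/60 = 46.0595627
  hemisphere W, so the sign is −
Point 3:
  Latitude: split at 2 digits → 89° and 46.59866′; 89 + 46.59866/60 = 89.7766443
  N → positive
  Longitude: split at 3 digits → 110° and 26.21545′; 110 + 26.21545/60 = 110.4369242
  E ⇒ keep positive

1. 41.582622, 64.579570
2. 35.387873, -46.059563
3. 89.776644, 110.436924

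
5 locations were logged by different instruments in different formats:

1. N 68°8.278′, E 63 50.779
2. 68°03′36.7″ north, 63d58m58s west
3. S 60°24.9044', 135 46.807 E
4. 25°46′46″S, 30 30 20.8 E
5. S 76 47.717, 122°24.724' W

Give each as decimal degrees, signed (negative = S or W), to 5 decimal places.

Point 1:
  φ: 68 + 8.278/60 = 68.137967
  N → positive
  Longitude: 63 + 50.779/60 = 63.846317
  E ⇒ keep positive
Point 2:
  φ: 68 + 3/60 + 36.7/3600 = 68.060194
  N ⇒ keep positive
  λ: 63° + 58/60 + 58/3600 = 63 + 0.966667 + 0.016111 = 63.982778
  W ⇒ negate
Point 3:
  Latitude: 60 + 24.9044/60 = 60.415073
  S → negative
  Lon: 46.807′ = 0.780117°; total 135.780117
  E ⇒ keep positive
Point 4:
  Latitude: 25° + 46/60 + 46/3600 = 25 + 0.766667 + 0.012778 = 25.779444
  hemisphere S, so the sign is −
  Lon: 30° + 30/60 + 20.8/3600 = 30 + 0.500000 + 0.005778 = 30.505778
  E ⇒ keep positive
Point 5:
  Lat: 76 + 47.717/60 = 76.795283
  S ⇒ negate
  Longitude: 24.724′ = 0.412067°; total 122.412067
  W ⇒ negate

1. 68.13797, 63.84632
2. 68.06019, -63.98278
3. -60.41507, 135.78012
4. -25.77944, 30.50578
5. -76.79528, -122.41207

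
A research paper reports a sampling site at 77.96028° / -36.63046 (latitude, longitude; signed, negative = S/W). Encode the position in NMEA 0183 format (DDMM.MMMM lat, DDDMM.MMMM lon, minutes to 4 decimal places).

Latitude: minutes = (77.960280 − 77) × 60 = 57.616800
Longitude is negative → W; |value| = 36.630460
Lon: fractional part 0.630460 → 37.827600 minutes

7757.6168,N / 03637.8276,W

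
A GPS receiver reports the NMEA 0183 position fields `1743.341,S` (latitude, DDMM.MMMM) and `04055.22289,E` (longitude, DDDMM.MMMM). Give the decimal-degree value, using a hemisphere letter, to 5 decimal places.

Latitude: split at 2 digits → 17° and 43.341′; 17 + 43.341/60 = 17.722350
Lon: split at 3 digits → 040° and 55.22289′; 40 + 55.22289/60 = 40.920382

17.72235° S, 40.92038° E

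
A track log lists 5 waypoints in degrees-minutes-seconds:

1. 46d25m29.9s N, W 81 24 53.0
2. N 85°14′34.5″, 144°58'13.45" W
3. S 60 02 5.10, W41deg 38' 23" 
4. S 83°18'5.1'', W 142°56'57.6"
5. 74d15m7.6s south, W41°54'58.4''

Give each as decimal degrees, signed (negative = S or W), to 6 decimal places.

Point 1:
  Latitude: 46 + 25/60 + 29.9/3600 = 46.4249722
  N ⇒ keep positive
  Lon: 81° + 24/60 + 53/3600 = 81 + 0.400000 + 0.014722 = 81.4147222
  hemisphere W, so the sign is −
Point 2:
  φ: 85 + 14/60 + 34.5/3600 = 85.2429167
  N ⇒ keep positive
  Lon: 144° + 58/60 + 13.45/3600 = 144 + 0.966667 + 0.003736 = 144.9704028
  W → negative
Point 3:
  Lat: 60° + 2/60 + 5.1/3600 = 60 + 0.033333 + 0.001417 = 60.0347500
  S ⇒ negate
  Lon: 41° + 38/60 + 23/3600 = 41 + 0.633333 + 0.006389 = 41.6397222
  hemisphere W, so the sign is −
Point 4:
  φ: 18′ + 5.1″ = 18.08500′; 83 + 18.08500/60 = 83.3014167
  S ⇒ negate
  Longitude: 142° + 56/60 + 57.6/3600 = 142 + 0.933333 + 0.016000 = 142.9493333
  W ⇒ negate
Point 5:
  Lat: 74° + 15/60 + 7.6/3600 = 74 + 0.250000 + 0.002111 = 74.2521111
  S → negative
  Lon: 54′ + 58.4″ = 54.97333′; 41 + 54.97333/60 = 41.9162222
  hemisphere W, so the sign is −

1. 46.424972, -81.414722
2. 85.242917, -144.970403
3. -60.034750, -41.639722
4. -83.301417, -142.949333
5. -74.252111, -41.916222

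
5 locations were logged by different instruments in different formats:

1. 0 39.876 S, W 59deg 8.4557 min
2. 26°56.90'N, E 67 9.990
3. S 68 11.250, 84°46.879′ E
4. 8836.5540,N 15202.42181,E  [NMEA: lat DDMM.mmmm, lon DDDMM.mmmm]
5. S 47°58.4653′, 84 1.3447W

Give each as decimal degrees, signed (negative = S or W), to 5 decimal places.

Point 1:
  Lat: 39.876′ = 0.664600°; total 0.664600
  hemisphere S, so the sign is −
  λ: 59 + 8.4557/60 = 59.140928
  W → negative
Point 2:
  φ: 26 + 56.9/60 = 26.948333
  N ⇒ keep positive
  Longitude: 9.99′ = 0.166500°; total 67.166500
  E → positive
Point 3:
  Lat: 68 + 11.25/60 = 68.187500
  S → negative
  λ: 84 + 46.879/60 = 84.781317
  E → positive
Point 4:
  Lat: degrees = first 2 digits = 88, minutes = 36.554; 88 + 36.554/60 = 88.609233
  N → positive
  Lon: split at 3 digits → 152° and 2.42181′; 152 + 2.42181/60 = 152.040364
  E ⇒ keep positive
Point 5:
  φ: 47 + 58.4653/60 = 47.974422
  S → negative
  Longitude: 1.3447′ = 0.022412°; total 84.022412
  W ⇒ negate

1. -0.66460, -59.14093
2. 26.94833, 67.16650
3. -68.18750, 84.78132
4. 88.60923, 152.04036
5. -47.97442, -84.02241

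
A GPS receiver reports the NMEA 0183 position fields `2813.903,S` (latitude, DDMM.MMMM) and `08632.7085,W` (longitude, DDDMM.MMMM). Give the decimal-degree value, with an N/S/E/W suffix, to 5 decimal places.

28.23172° S, 86.54514° W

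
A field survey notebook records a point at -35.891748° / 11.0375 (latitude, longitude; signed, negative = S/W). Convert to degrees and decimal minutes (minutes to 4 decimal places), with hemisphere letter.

Latitude is negative → S; |value| = 35.891748
Lat: minutes = (35.891748 − 35) × 60 = 53.504880
λ: 11° + 0.037500 × 60 = 11° 2.250000′

35° 53.5049′ S, 11° 2.2500′ E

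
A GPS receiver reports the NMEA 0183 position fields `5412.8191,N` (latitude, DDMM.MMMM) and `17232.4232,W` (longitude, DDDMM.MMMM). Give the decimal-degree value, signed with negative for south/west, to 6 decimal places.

54.213652, -172.540387

Lat: degrees = first 2 digits = 54, minutes = 12.8191; 54 + 12.8191/60 = 54.2136517
N → positive
Longitude: split at 3 digits → 172° and 32.4232′; 172 + 32.4232/60 = 172.5403867
W ⇒ negate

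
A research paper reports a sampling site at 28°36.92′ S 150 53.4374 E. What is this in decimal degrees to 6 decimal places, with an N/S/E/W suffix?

Lat: 28 + 36.92/60 = 28.6153333
Longitude: 150 + 53.4374/60 = 150.8906233

28.615333° S, 150.890623° E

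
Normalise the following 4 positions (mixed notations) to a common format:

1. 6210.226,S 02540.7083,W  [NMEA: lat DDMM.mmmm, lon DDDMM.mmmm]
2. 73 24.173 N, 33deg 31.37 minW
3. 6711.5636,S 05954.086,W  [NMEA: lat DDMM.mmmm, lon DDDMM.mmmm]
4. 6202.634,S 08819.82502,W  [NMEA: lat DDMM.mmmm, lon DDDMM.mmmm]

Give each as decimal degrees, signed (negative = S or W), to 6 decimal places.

1. -62.170433, -25.678472
2. 73.402883, -33.522833
3. -67.192727, -59.901433
4. -62.043900, -88.330417

Point 1:
  φ: degrees = first 2 digits = 62, minutes = 10.226; 62 + 10.226/60 = 62.1704333
  hemisphere S, so the sign is −
  Lon: split at 3 digits → 025° and 40.7083′; 25 + 40.7083/60 = 25.6784717
  W ⇒ negate
Point 2:
  φ: 24.173′ = 0.402883°; total 73.4028833
  N → positive
  Lon: 33 + 31.37/60 = 33.5228333
  W → negative
Point 3:
  Latitude: degrees = first 2 digits = 67, minutes = 11.5636; 67 + 11.5636/60 = 67.1927267
  S → negative
  Longitude: degrees = first 3 digits = 59, minutes = 54.086; 59 + 54.086/60 = 59.9014333
  W ⇒ negate
Point 4:
  Latitude: split at 2 digits → 62° and 2.634′; 62 + 2.634/60 = 62.0439000
  S → negative
  λ: degrees = first 3 digits = 88, minutes = 19.82502; 88 + 19.82502/60 = 88.3304170
  hemisphere W, so the sign is −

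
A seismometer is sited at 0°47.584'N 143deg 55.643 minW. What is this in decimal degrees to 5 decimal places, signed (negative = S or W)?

0.79307, -143.92738

Latitude: 0 + 47.584/60 = 0.793067
N → positive
λ: 143 + 55.643/60 = 143.927383
W ⇒ negate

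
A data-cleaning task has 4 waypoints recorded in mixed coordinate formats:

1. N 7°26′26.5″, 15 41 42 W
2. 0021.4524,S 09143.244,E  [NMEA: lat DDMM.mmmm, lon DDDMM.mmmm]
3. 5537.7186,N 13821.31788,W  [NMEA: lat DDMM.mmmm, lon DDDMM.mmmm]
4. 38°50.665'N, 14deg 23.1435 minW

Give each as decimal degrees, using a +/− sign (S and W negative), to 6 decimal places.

1. 7.440694, -15.695000
2. -0.357540, 91.720733
3. 55.628643, -138.355298
4. 38.844417, -14.385725

Point 1:
  Latitude: 7 + 26/60 + 26.5/3600 = 7.4406944
  N ⇒ keep positive
  λ: 41′ + 42″ = 41.70000′; 15 + 41.70000/60 = 15.6950000
  hemisphere W, so the sign is −
Point 2:
  φ: degrees = first 2 digits = 0, minutes = 21.4524; 0 + 21.4524/60 = 0.3575400
  hemisphere S, so the sign is −
  Longitude: degrees = first 3 digits = 91, minutes = 43.244; 91 + 43.244/60 = 91.7207333
  E ⇒ keep positive
Point 3:
  φ: split at 2 digits → 55° and 37.7186′; 55 + 37.7186/60 = 55.6286433
  N ⇒ keep positive
  Longitude: degrees = first 3 digits = 138, minutes = 21.31788; 138 + 21.31788/60 = 138.3552980
  W ⇒ negate
Point 4:
  Lat: 38 + 50.665/60 = 38.8444167
  N → positive
  λ: 23.1435′ = 0.385725°; total 14.3857250
  W ⇒ negate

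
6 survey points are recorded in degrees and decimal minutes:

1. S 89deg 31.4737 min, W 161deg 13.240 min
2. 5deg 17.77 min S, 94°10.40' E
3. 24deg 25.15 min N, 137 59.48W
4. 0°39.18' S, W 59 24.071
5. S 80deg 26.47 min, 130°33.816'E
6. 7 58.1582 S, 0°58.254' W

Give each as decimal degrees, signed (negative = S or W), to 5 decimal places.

Point 1:
  Lat: 89 + 31.4737/60 = 89.524562
  S → negative
  Lon: 13.24′ = 0.220667°; total 161.220667
  W ⇒ negate
Point 2:
  Latitude: 17.77′ = 0.296167°; total 5.296167
  hemisphere S, so the sign is −
  Lon: 94 + 10.4/60 = 94.173333
  E ⇒ keep positive
Point 3:
  Lat: 24 + 25.15/60 = 24.419167
  N ⇒ keep positive
  Longitude: 137 + 59.48/60 = 137.991333
  W → negative
Point 4:
  Latitude: 0 + 39.18/60 = 0.653000
  hemisphere S, so the sign is −
  λ: 59 + 24.071/60 = 59.401183
  hemisphere W, so the sign is −
Point 5:
  φ: 26.47′ = 0.441167°; total 80.441167
  S → negative
  Lon: 130 + 33.816/60 = 130.563600
  E ⇒ keep positive
Point 6:
  φ: 7 + 58.1582/60 = 7.969303
  S → negative
  Lon: 0 + 58.254/60 = 0.970900
  hemisphere W, so the sign is −

1. -89.52456, -161.22067
2. -5.29617, 94.17333
3. 24.41917, -137.99133
4. -0.65300, -59.40118
5. -80.44117, 130.56360
6. -7.96930, -0.97090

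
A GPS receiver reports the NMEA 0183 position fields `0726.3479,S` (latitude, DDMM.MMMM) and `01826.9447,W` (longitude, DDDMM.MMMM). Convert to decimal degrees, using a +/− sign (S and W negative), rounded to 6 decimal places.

Lat: degrees = first 2 digits = 7, minutes = 26.3479; 7 + 26.3479/60 = 7.4391317
S ⇒ negate
λ: split at 3 digits → 018° and 26.9447′; 18 + 26.9447/60 = 18.4490783
W → negative

-7.439132, -18.449078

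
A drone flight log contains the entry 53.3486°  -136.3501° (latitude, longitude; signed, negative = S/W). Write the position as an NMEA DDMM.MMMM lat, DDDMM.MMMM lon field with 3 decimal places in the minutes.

φ: minutes = (53.348600 − 53) × 60 = 20.91600
Longitude is negative → W; |value| = 136.350100
λ: 136° + 0.350100 × 60 = 136° 21.00600′

5320.916,N / 13621.006,W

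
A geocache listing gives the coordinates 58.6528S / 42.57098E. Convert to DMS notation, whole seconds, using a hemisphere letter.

Lat: 0.652800° → 39.16800′; 0.16800 × 60 = 10.08″
λ: 0.570980° → 34.25880′; 0.25880 × 60 = 15.53″

58°39′10″ S, 42°34′16″ E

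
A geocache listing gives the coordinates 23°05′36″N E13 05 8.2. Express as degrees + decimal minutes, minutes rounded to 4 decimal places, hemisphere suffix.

Lat: 5 + 36/60 = 5.600000′
Longitude: 5 + 8.2/60 = 5.136667′

23° 5.6000′ N, 13° 5.1367′ E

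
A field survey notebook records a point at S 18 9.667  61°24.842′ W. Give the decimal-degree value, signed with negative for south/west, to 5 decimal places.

-18.16112, -61.41403

φ: 9.667′ = 0.161117°; total 18.161117
S ⇒ negate
λ: 61 + 24.842/60 = 61.414033
hemisphere W, so the sign is −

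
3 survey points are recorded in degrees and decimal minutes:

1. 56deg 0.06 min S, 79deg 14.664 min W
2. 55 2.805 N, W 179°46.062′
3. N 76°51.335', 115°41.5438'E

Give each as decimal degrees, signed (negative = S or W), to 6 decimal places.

Point 1:
  Latitude: 0.06′ = 0.001000°; total 56.0010000
  S ⇒ negate
  λ: 79 + 14.664/60 = 79.2444000
  W → negative
Point 2:
  φ: 55 + 2.805/60 = 55.0467500
  N ⇒ keep positive
  λ: 46.062′ = 0.767700°; total 179.7677000
  W ⇒ negate
Point 3:
  φ: 76 + 51.335/60 = 76.8555833
  N ⇒ keep positive
  Lon: 115 + 41.5438/60 = 115.6923967
  E ⇒ keep positive

1. -56.001000, -79.244400
2. 55.046750, -179.767700
3. 76.855583, 115.692397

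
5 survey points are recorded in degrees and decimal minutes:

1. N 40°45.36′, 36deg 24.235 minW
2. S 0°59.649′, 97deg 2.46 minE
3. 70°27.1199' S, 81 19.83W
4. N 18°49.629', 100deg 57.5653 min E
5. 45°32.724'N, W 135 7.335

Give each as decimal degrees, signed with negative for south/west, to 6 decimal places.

1. 40.756000, -36.403917
2. -0.994150, 97.041000
3. -70.451998, -81.330500
4. 18.827150, 100.959422
5. 45.545400, -135.122250

Point 1:
  Lat: 45.36′ = 0.756000°; total 40.7560000
  N → positive
  Longitude: 24.235′ = 0.403917°; total 36.4039167
  hemisphere W, so the sign is −
Point 2:
  Latitude: 0 + 59.649/60 = 0.9941500
  S → negative
  λ: 97 + 2.46/60 = 97.0410000
  E ⇒ keep positive
Point 3:
  Lat: 27.1199′ = 0.451998°; total 70.4519983
  hemisphere S, so the sign is −
  λ: 19.83′ = 0.330500°; total 81.3305000
  hemisphere W, so the sign is −
Point 4:
  Latitude: 18 + 49.629/60 = 18.8271500
  N → positive
  λ: 100 + 57.5653/60 = 100.9594217
  E → positive
Point 5:
  Latitude: 45 + 32.724/60 = 45.5454000
  N → positive
  Longitude: 7.335′ = 0.122250°; total 135.1222500
  W ⇒ negate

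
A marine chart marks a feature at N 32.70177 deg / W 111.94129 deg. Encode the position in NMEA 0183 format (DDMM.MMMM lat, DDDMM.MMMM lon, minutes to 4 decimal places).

3242.1062,N / 11156.4774,W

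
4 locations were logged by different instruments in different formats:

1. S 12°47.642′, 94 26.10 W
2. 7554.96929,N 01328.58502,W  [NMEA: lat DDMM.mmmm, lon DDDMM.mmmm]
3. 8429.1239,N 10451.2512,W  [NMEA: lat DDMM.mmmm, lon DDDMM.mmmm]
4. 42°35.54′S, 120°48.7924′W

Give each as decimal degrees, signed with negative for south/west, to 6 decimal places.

1. -12.794033, -94.435000
2. 75.916155, -13.476417
3. 84.485398, -104.854187
4. -42.592333, -120.813207

Point 1:
  Lat: 47.642′ = 0.794033°; total 12.7940333
  S ⇒ negate
  Lon: 94 + 26.1/60 = 94.4350000
  hemisphere W, so the sign is −
Point 2:
  Lat: degrees = first 2 digits = 75, minutes = 54.96929; 75 + 54.96929/60 = 75.9161548
  N → positive
  Longitude: degrees = first 3 digits = 13, minutes = 28.58502; 13 + 28.58502/60 = 13.4764170
  hemisphere W, so the sign is −
Point 3:
  Latitude: split at 2 digits → 84° and 29.1239′; 84 + 29.1239/60 = 84.4853983
  N ⇒ keep positive
  λ: degrees = first 3 digits = 104, minutes = 51.2512; 104 + 51.2512/60 = 104.8541867
  hemisphere W, so the sign is −
Point 4:
  Lat: 35.54′ = 0.592333°; total 42.5923333
  S ⇒ negate
  Longitude: 120 + 48.7924/60 = 120.8132067
  W → negative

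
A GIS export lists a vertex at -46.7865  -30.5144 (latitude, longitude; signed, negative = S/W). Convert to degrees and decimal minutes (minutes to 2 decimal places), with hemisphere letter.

Latitude is negative → S; |value| = 46.786500
Lat: 46° + 0.786500 × 60 = 46° 47.1900′
Longitude is negative → W; |value| = 30.514400
Lon: 30° + 0.514400 × 60 = 30° 30.8640′

46° 47.19′ S, 30° 30.86′ W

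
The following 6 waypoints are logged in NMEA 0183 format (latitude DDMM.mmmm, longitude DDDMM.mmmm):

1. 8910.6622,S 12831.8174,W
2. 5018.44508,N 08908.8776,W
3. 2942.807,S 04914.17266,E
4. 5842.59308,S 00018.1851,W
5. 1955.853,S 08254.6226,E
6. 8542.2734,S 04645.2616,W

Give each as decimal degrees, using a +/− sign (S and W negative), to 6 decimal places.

1. -89.177703, -128.530290
2. 50.307418, -89.147960
3. -29.713450, 49.236211
4. -58.709885, -0.303085
5. -19.930883, 82.910377
6. -85.704557, -46.754360

Point 1:
  Latitude: split at 2 digits → 89° and 10.6622′; 89 + 10.6622/60 = 89.1777033
  S → negative
  Lon: split at 3 digits → 128° and 31.8174′; 128 + 31.8174/60 = 128.5302900
  hemisphere W, so the sign is −
Point 2:
  Latitude: split at 2 digits → 50° and 18.44508′; 50 + 18.44508/60 = 50.3074180
  N → positive
  λ: split at 3 digits → 089° and 8.8776′; 89 + 8.8776/60 = 89.1479600
  W ⇒ negate
Point 3:
  φ: degrees = first 2 digits = 29, minutes = 42.807; 29 + 42.807/60 = 29.7134500
  hemisphere S, so the sign is −
  Lon: degrees = first 3 digits = 49, minutes = 14.17266; 49 + 14.17266/60 = 49.2362110
  E → positive
Point 4:
  Lat: split at 2 digits → 58° and 42.59308′; 58 + 42.59308/60 = 58.7098847
  hemisphere S, so the sign is −
  Longitude: split at 3 digits → 000° and 18.1851′; 0 + 18.1851/60 = 0.3030850
  hemisphere W, so the sign is −
Point 5:
  Lat: split at 2 digits → 19° and 55.853′; 19 + 55.853/60 = 19.9308833
  S ⇒ negate
  Lon: degrees = first 3 digits = 82, minutes = 54.6226; 82 + 54.6226/60 = 82.9103767
  E → positive
Point 6:
  Latitude: degrees = first 2 digits = 85, minutes = 42.2734; 85 + 42.2734/60 = 85.7045567
  S → negative
  Longitude: degrees = first 3 digits = 46, minutes = 45.2616; 46 + 45.2616/60 = 46.7543600
  W ⇒ negate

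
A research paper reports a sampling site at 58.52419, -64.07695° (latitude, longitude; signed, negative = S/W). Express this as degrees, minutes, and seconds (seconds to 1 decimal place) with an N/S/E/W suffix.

58°31′27.1″ N, 64°04′37.0″ W

φ: whole degrees 58; 31.45140′ → 31′ and 27.084″
Longitude is negative → W; |value| = 64.076950
λ: 0.076950 × 60 = 4.61700′ → 4′, remainder × 60 = 37.020″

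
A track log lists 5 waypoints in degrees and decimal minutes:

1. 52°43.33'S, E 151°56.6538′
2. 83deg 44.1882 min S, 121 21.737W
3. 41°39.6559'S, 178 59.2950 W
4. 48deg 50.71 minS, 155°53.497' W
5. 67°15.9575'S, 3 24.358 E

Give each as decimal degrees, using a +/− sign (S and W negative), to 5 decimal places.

1. -52.72217, 151.94423
2. -83.73647, -121.36228
3. -41.66093, -178.98825
4. -48.84517, -155.89162
5. -67.26596, 3.40597

Point 1:
  φ: 52 + 43.33/60 = 52.722167
  S ⇒ negate
  Longitude: 56.6538′ = 0.944230°; total 151.944230
  E ⇒ keep positive
Point 2:
  φ: 83 + 44.1882/60 = 83.736470
  S ⇒ negate
  λ: 121 + 21.737/60 = 121.362283
  hemisphere W, so the sign is −
Point 3:
  Lat: 41 + 39.6559/60 = 41.660932
  S ⇒ negate
  Lon: 59.295′ = 0.988250°; total 178.988250
  W ⇒ negate
Point 4:
  Latitude: 48 + 50.71/60 = 48.845167
  hemisphere S, so the sign is −
  Lon: 53.497′ = 0.891617°; total 155.891617
  hemisphere W, so the sign is −
Point 5:
  φ: 67 + 15.9575/60 = 67.265958
  hemisphere S, so the sign is −
  Longitude: 24.358′ = 0.405967°; total 3.405967
  E ⇒ keep positive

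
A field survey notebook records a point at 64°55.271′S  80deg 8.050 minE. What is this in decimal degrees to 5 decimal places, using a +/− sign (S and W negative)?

Latitude: 55.271′ = 0.921183°; total 64.921183
S → negative
Longitude: 80 + 8.05/60 = 80.134167
E ⇒ keep positive

-64.92118, 80.13417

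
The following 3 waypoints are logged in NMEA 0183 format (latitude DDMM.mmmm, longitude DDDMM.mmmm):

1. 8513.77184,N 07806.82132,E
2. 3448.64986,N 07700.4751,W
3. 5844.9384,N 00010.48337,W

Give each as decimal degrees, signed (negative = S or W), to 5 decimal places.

1. 85.22953, 78.11369
2. 34.81083, -77.00792
3. 58.74897, -0.17472

Point 1:
  Latitude: degrees = first 2 digits = 85, minutes = 13.77184; 85 + 13.77184/60 = 85.229531
  N ⇒ keep positive
  Longitude: degrees = first 3 digits = 78, minutes = 6.82132; 78 + 6.82132/60 = 78.113689
  E ⇒ keep positive
Point 2:
  φ: split at 2 digits → 34° and 48.64986′; 34 + 48.64986/60 = 34.810831
  N → positive
  λ: split at 3 digits → 077° and 0.4751′; 77 + 0.4751/60 = 77.007918
  W → negative
Point 3:
  φ: degrees = first 2 digits = 58, minutes = 44.9384; 58 + 44.9384/60 = 58.748973
  N → positive
  Longitude: degrees = first 3 digits = 0, minutes = 10.48337; 0 + 10.48337/60 = 0.174723
  hemisphere W, so the sign is −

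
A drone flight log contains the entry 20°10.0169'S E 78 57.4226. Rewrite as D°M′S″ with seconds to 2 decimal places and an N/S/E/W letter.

20°10′1.01″ S, 78°57′25.36″ E

φ: fractional minutes 0.01690 × 60 = 1.0140″
λ: fractional minutes 0.42260 × 60 = 25.3560″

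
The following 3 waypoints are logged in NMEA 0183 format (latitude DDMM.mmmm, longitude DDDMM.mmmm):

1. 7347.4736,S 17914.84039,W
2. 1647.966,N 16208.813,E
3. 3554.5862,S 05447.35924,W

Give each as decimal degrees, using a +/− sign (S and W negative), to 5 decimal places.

Point 1:
  Lat: degrees = first 2 digits = 73, minutes = 47.4736; 73 + 47.4736/60 = 73.791227
  S ⇒ negate
  Longitude: degrees = first 3 digits = 179, minutes = 14.84039; 179 + 14.84039/60 = 179.247340
  hemisphere W, so the sign is −
Point 2:
  Latitude: degrees = first 2 digits = 16, minutes = 47.966; 16 + 47.966/60 = 16.799433
  N ⇒ keep positive
  Lon: degrees = first 3 digits = 162, minutes = 8.813; 162 + 8.813/60 = 162.146883
  E → positive
Point 3:
  Latitude: split at 2 digits → 35° and 54.5862′; 35 + 54.5862/60 = 35.909770
  S → negative
  λ: split at 3 digits → 054° and 47.35924′; 54 + 47.35924/60 = 54.789321
  W ⇒ negate

1. -73.79123, -179.24734
2. 16.79943, 162.14688
3. -35.90977, -54.78932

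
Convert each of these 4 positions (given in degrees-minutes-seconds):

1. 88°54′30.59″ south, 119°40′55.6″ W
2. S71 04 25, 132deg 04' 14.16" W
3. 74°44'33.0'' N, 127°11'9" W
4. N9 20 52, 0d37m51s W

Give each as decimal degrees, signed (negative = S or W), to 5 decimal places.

1. -88.90850, -119.68211
2. -71.07361, -132.07060
3. 74.74250, -127.18583
4. 9.34778, -0.63083

Point 1:
  Lat: 88° + 54/60 + 30.59/3600 = 88 + 0.900000 + 0.008497 = 88.908497
  S ⇒ negate
  Longitude: 40′ + 55.6″ = 40.92667′; 119 + 40.92667/60 = 119.682111
  W ⇒ negate
Point 2:
  Lat: 71 + 4/60 + 25/3600 = 71.073611
  S ⇒ negate
  Longitude: 132° + 4/60 + 14.16/3600 = 132 + 0.066667 + 0.003933 = 132.070600
  hemisphere W, so the sign is −
Point 3:
  φ: 74° + 44/60 + 33/3600 = 74 + 0.733333 + 0.009167 = 74.742500
  N ⇒ keep positive
  Lon: 11′ + 9″ = 11.15000′; 127 + 11.15000/60 = 127.185833
  W ⇒ negate
Point 4:
  Lat: 9° + 20/60 + 52/3600 = 9 + 0.333333 + 0.014444 = 9.347778
  N ⇒ keep positive
  λ: 37′ + 51″ = 37.85000′; 0 + 37.85000/60 = 0.630833
  W ⇒ negate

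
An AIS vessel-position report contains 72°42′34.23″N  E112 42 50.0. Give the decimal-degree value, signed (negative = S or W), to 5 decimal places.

72.70951, 112.71389

Lat: 72 + 42/60 + 34.23/3600 = 72.709508
N → positive
Lon: 112° + 42/60 + 50/3600 = 112 + 0.700000 + 0.013889 = 112.713889
E ⇒ keep positive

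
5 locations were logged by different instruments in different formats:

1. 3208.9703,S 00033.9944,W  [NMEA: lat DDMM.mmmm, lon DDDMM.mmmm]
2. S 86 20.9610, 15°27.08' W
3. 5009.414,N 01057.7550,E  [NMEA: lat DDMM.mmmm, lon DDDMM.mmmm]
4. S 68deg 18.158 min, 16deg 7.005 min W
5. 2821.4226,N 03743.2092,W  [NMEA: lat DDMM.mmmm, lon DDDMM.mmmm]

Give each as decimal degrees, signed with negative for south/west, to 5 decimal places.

Point 1:
  φ: degrees = first 2 digits = 32, minutes = 8.9703; 32 + 8.9703/60 = 32.149505
  S ⇒ negate
  λ: degrees = first 3 digits = 0, minutes = 33.9944; 0 + 33.9944/60 = 0.566573
  W → negative
Point 2:
  Lat: 20.961′ = 0.349350°; total 86.349350
  S → negative
  Lon: 15 + 27.08/60 = 15.451333
  W ⇒ negate
Point 3:
  Lat: split at 2 digits → 50° and 9.414′; 50 + 9.414/60 = 50.156900
  N → positive
  Longitude: split at 3 digits → 010° and 57.755′; 10 + 57.755/60 = 10.962583
  E ⇒ keep positive
Point 4:
  φ: 18.158′ = 0.302633°; total 68.302633
  S ⇒ negate
  Longitude: 16 + 7.005/60 = 16.116750
  hemisphere W, so the sign is −
Point 5:
  Lat: split at 2 digits → 28° and 21.4226′; 28 + 21.4226/60 = 28.357043
  N ⇒ keep positive
  λ: split at 3 digits → 037° and 43.2092′; 37 + 43.2092/60 = 37.720153
  hemisphere W, so the sign is −

1. -32.14951, -0.56657
2. -86.34935, -15.45133
3. 50.15690, 10.96258
4. -68.30263, -16.11675
5. 28.35704, -37.72015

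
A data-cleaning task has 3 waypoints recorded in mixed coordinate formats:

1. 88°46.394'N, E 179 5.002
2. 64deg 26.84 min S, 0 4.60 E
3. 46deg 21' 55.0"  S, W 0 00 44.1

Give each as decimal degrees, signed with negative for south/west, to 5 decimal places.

1. 88.77323, 179.08337
2. -64.44733, 0.07667
3. -46.36528, -0.01225

Point 1:
  φ: 88 + 46.394/60 = 88.773233
  N → positive
  Longitude: 5.002′ = 0.083367°; total 179.083367
  E → positive
Point 2:
  Lat: 26.84′ = 0.447333°; total 64.447333
  S → negative
  Lon: 4.6′ = 0.076667°; total 0.076667
  E → positive
Point 3:
  Latitude: 46° + 21/60 + 55/3600 = 46 + 0.350000 + 0.015278 = 46.365278
  hemisphere S, so the sign is −
  λ: 0′ + 44.1″ = 0.73500′; 0 + 0.73500/60 = 0.012250
  W ⇒ negate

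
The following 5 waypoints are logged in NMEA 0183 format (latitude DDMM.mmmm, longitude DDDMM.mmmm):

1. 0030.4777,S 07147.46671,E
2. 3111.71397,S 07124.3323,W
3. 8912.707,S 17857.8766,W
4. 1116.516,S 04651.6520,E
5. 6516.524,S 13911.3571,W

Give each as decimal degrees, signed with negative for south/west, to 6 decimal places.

1. -0.507962, 71.791112
2. -31.195233, -71.405538
3. -89.211783, -178.964610
4. -11.275267, 46.860867
5. -65.275400, -139.189285

Point 1:
  Lat: split at 2 digits → 00° and 30.4777′; 0 + 30.4777/60 = 0.5079617
  hemisphere S, so the sign is −
  Longitude: split at 3 digits → 071° and 47.46671′; 71 + 47.46671/60 = 71.7911118
  E → positive
Point 2:
  Lat: split at 2 digits → 31° and 11.71397′; 31 + 11.71397/60 = 31.1952328
  S → negative
  λ: split at 3 digits → 071° and 24.3323′; 71 + 24.3323/60 = 71.4055383
  W ⇒ negate
Point 3:
  Latitude: degrees = first 2 digits = 89, minutes = 12.707; 89 + 12.707/60 = 89.2117833
  S ⇒ negate
  λ: degrees = first 3 digits = 178, minutes = 57.8766; 178 + 57.8766/60 = 178.9646100
  hemisphere W, so the sign is −
Point 4:
  Lat: degrees = first 2 digits = 11, minutes = 16.516; 11 + 16.516/60 = 11.2752667
  hemisphere S, so the sign is −
  Longitude: degrees = first 3 digits = 46, minutes = 51.652; 46 + 51.652/60 = 46.8608667
  E ⇒ keep positive
Point 5:
  φ: degrees = first 2 digits = 65, minutes = 16.524; 65 + 16.524/60 = 65.2754000
  S ⇒ negate
  Lon: degrees = first 3 digits = 139, minutes = 11.3571; 139 + 11.3571/60 = 139.1892850
  hemisphere W, so the sign is −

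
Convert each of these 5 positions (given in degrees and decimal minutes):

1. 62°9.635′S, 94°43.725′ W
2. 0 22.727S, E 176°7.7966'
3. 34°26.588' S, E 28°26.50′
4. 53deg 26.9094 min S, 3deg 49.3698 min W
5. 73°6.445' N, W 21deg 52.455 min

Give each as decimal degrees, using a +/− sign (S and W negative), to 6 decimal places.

1. -62.160583, -94.728750
2. -0.378783, 176.129943
3. -34.443133, 28.441667
4. -53.448490, -3.822830
5. 73.107417, -21.874250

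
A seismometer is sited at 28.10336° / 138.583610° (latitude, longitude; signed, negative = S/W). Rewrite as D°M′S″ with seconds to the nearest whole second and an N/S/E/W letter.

φ: 0.103360 × 60 = 6.20160′ → 6′, remainder × 60 = 12.10″
Longitude: 0.583610 × 60 = 35.01660′ → 35′, remainder × 60 = 1.00″

28°06′12″ N, 138°35′1″ E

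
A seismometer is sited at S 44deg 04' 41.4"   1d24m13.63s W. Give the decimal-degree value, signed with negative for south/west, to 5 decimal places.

Latitude: 4′ + 41.4″ = 4.69000′; 44 + 4.69000/60 = 44.078167
S ⇒ negate
Longitude: 1° + 24/60 + 13.63/3600 = 1 + 0.400000 + 0.003786 = 1.403786
hemisphere W, so the sign is −

-44.07817, -1.40379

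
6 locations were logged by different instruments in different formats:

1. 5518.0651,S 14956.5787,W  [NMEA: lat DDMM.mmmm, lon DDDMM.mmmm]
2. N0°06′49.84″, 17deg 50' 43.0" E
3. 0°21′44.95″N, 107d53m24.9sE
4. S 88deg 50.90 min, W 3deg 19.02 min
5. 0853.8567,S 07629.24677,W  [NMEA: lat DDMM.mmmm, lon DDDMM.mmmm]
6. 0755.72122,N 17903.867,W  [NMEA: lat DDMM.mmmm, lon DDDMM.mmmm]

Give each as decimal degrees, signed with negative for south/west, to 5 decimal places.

1. -55.30109, -149.94298
2. 0.11384, 17.84528
3. 0.36249, 107.89025
4. -88.84833, -3.31700
5. -8.89761, -76.48745
6. 7.92869, -179.06445

Point 1:
  Latitude: degrees = first 2 digits = 55, minutes = 18.0651; 55 + 18.0651/60 = 55.301085
  S → negative
  λ: degrees = first 3 digits = 149, minutes = 56.5787; 149 + 56.5787/60 = 149.942978
  W ⇒ negate
Point 2:
  φ: 0° + 6/60 + 49.84/3600 = 0 + 0.100000 + 0.013844 = 0.113844
  N ⇒ keep positive
  λ: 17 + 50/60 + 43/3600 = 17.845278
  E ⇒ keep positive
Point 3:
  Latitude: 0 + 21/60 + 44.95/3600 = 0.362486
  N ⇒ keep positive
  Longitude: 53′ + 24.9″ = 53.41500′; 107 + 53.41500/60 = 107.890250
  E ⇒ keep positive
Point 4:
  Lat: 50.9′ = 0.848333°; total 88.848333
  S ⇒ negate
  λ: 3 + 19.02/60 = 3.317000
  hemisphere W, so the sign is −
Point 5:
  φ: degrees = first 2 digits = 8, minutes = 53.8567; 8 + 53.8567/60 = 8.897612
  hemisphere S, so the sign is −
  λ: degrees = first 3 digits = 76, minutes = 29.24677; 76 + 29.24677/60 = 76.487446
  W → negative
Point 6:
  φ: degrees = first 2 digits = 7, minutes = 55.72122; 7 + 55.72122/60 = 7.928687
  N ⇒ keep positive
  Longitude: split at 3 digits → 179° and 3.867′; 179 + 3.867/60 = 179.064450
  W ⇒ negate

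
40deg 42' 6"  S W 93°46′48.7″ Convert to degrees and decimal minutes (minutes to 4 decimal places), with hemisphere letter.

40° 42.1000′ S, 93° 46.8117′ W

Lat: seconds/60 = 0.10000; minutes = 42 + 0.10000 = 42.100000
Lon: 46 + 48.7/60 = 46.811667′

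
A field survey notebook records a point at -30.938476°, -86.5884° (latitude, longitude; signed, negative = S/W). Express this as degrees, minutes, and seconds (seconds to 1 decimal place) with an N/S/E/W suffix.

Latitude is negative → S; |value| = 30.938476
Lat: whole degrees 30; 56.30856′ → 56′ and 18.514″
Longitude is negative → W; |value| = 86.588400
λ: whole degrees 86; 35.30400′ → 35′ and 18.240″

30°56′18.5″ S, 86°35′18.2″ W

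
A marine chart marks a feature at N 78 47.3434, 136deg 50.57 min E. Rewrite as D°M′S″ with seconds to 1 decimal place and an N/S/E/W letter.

78°47′20.6″ N, 136°50′34.2″ E

Lat: 47.34340′ → 47′ and 0.34340 × 60 = 20.604″
λ: 50.57000′ → 50′ and 0.57000 × 60 = 34.200″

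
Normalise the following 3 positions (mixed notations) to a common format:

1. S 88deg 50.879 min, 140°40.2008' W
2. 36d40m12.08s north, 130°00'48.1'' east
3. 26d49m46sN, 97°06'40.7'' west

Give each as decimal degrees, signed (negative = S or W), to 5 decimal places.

1. -88.84798, -140.67001
2. 36.67002, 130.01336
3. 26.82944, -97.11131

Point 1:
  φ: 50.879′ = 0.847983°; total 88.847983
  hemisphere S, so the sign is −
  Lon: 40.2008′ = 0.670013°; total 140.670013
  W → negative
Point 2:
  Latitude: 36° + 40/60 + 12.08/3600 = 36 + 0.666667 + 0.003356 = 36.670022
  N ⇒ keep positive
  λ: 130° + 0/60 + 48.1/3600 = 130 + 0.000000 + 0.013361 = 130.013361
  E → positive
Point 3:
  φ: 26 + 49/60 + 46/3600 = 26.829444
  N → positive
  λ: 97 + 6/60 + 40.7/3600 = 97.111306
  hemisphere W, so the sign is −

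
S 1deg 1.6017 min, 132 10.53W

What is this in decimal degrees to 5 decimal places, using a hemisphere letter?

1.02670° S, 132.17550° W

φ: 1.6017′ = 0.026695°; total 1.026695
Longitude: 132 + 10.53/60 = 132.175500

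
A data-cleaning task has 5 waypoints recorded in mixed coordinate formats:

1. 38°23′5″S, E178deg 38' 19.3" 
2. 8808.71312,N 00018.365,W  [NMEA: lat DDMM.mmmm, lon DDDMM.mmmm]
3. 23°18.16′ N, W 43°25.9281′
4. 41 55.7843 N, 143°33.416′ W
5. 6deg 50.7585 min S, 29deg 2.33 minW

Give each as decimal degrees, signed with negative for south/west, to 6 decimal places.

1. -38.384722, 178.638694
2. 88.145219, -0.306083
3. 23.302667, -43.432135
4. 41.929738, -143.556933
5. -6.845975, -29.038833

Point 1:
  Lat: 38 + 23/60 + 5/3600 = 38.3847222
  hemisphere S, so the sign is −
  Lon: 178° + 38/60 + 19.3/3600 = 178 + 0.633333 + 0.005361 = 178.6386944
  E ⇒ keep positive
Point 2:
  Latitude: split at 2 digits → 88° and 8.71312′; 88 + 8.71312/60 = 88.1452187
  N → positive
  λ: degrees = first 3 digits = 0, minutes = 18.365; 0 + 18.365/60 = 0.3060833
  W ⇒ negate
Point 3:
  Latitude: 23 + 18.16/60 = 23.3026667
  N → positive
  Longitude: 25.9281′ = 0.432135°; total 43.4321350
  W ⇒ negate
Point 4:
  Latitude: 41 + 55.7843/60 = 41.9297383
  N → positive
  Longitude: 143 + 33.416/60 = 143.5569333
  hemisphere W, so the sign is −
Point 5:
  Lat: 50.7585′ = 0.845975°; total 6.8459750
  hemisphere S, so the sign is −
  Longitude: 2.33′ = 0.038833°; total 29.0388333
  W ⇒ negate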